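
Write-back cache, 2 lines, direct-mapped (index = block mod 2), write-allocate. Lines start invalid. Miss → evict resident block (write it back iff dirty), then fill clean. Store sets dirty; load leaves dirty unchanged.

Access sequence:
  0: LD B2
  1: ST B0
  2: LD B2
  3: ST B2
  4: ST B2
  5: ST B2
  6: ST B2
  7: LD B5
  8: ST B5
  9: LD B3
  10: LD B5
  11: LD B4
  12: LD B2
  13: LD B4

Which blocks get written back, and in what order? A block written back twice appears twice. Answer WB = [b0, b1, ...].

0: R B2 -> L0 miss  d=-]
1: W B0 -> L0 miss  d=D]
2: R B2 -> L0 miss wb->B0  d=-]
3: W B2 -> L0 hit  d=D]
4: W B2 -> L0 hit  d=D]
5: W B2 -> L0 hit  d=D]
6: W B2 -> L0 hit  d=D]
7: R B5 -> L1 miss  d=-]
8: W B5 -> L1 hit  d=D]
9: R B3 -> L1 miss wb->B5  d=-]
10: R B5 -> L1 miss  d=-]
11: R B4 -> L0 miss wb->B2  d=-]
12: R B2 -> L0 miss  d=-]
13: R B4 -> L0 miss  d=-]

WB = [0, 5, 2]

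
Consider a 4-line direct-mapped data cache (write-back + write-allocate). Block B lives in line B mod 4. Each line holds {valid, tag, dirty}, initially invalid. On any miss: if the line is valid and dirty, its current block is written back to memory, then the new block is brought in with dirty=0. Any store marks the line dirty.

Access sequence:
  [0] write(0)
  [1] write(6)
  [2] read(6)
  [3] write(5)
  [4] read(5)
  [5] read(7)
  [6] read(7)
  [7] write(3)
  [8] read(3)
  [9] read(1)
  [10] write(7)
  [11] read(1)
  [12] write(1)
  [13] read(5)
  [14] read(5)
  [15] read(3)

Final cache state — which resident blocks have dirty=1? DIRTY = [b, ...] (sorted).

0: W B0 → L0 miss [D]
1: W B6 → L2 miss [D]
2: R B6 → L2 hit [D]
3: W B5 → L1 miss [D]
4: R B5 → L1 hit [D]
5: R B7 → L3 miss [-]
6: R B7 → L3 hit [-]
7: W B3 → L3 miss [D]
8: R B3 → L3 hit [D]
9: R B1 → L1 miss wb→B5 [-]
10: W B7 → L3 miss wb→B3 [D]
11: R B1 → L1 hit [-]
12: W B1 → L1 hit [D]
13: R B5 → L1 miss wb→B1 [-]
14: R B5 → L1 hit [-]
15: R B3 → L3 miss wb→B7 [-]

DIRTY = [0, 6]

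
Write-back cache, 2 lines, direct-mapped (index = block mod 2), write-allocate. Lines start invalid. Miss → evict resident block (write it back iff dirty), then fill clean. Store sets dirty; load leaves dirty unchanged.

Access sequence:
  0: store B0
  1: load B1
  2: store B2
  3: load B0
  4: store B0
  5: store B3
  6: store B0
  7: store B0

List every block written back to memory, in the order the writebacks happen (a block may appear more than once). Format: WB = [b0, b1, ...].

0: W B0 → L0 miss [D]
1: R B1 → L1 miss [-]
2: W B2 → L0 miss wb→B0 [D]
3: R B0 → L0 miss wb→B2 [-]
4: W B0 → L0 hit [D]
5: W B3 → L1 miss [D]
6: W B0 → L0 hit [D]
7: W B0 → L0 hit [D]

WB = [0, 2]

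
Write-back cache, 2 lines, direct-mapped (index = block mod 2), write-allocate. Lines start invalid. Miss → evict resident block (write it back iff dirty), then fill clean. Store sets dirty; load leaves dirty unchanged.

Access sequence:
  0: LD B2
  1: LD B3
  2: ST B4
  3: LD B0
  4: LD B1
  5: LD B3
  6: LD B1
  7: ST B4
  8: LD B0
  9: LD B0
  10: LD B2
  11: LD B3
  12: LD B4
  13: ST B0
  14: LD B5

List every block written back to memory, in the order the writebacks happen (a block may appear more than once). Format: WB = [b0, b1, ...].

WB = [4, 4]

  0 | R B2 → L0 miss [-]
  1 | R B3 → L1 miss [-]
  2 | W B4 → L0 miss [D]
  3 | R B0 → L0 miss wb→B4 [-]
  4 | R B1 → L1 miss [-]
  5 | R B3 → L1 miss [-]
  6 | R B1 → L1 miss [-]
  7 | W B4 → L0 miss [D]
  8 | R B0 → L0 miss wb→B4 [-]
  9 | R B0 → L0 hit [-]
  10 | R B2 → L0 miss [-]
  11 | R B3 → L1 miss [-]
  12 | R B4 → L0 miss [-]
  13 | W B0 → L0 miss [D]
  14 | R B5 → L1 miss [-]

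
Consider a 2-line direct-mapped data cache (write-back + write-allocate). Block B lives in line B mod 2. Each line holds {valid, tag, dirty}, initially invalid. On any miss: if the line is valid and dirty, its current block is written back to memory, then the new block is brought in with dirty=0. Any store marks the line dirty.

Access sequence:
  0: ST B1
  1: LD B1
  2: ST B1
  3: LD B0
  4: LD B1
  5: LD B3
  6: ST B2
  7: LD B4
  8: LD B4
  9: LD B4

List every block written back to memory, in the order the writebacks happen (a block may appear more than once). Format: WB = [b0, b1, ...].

WB = [1, 2]

0: W B1 → L1 miss [D]
1: R B1 → L1 hit [D]
2: W B1 → L1 hit [D]
3: R B0 → L0 miss [-]
4: R B1 → L1 hit [D]
5: R B3 → L1 miss wb→B1 [-]
6: W B2 → L0 miss [D]
7: R B4 → L0 miss wb→B2 [-]
8: R B4 → L0 hit [-]
9: R B4 → L0 hit [-]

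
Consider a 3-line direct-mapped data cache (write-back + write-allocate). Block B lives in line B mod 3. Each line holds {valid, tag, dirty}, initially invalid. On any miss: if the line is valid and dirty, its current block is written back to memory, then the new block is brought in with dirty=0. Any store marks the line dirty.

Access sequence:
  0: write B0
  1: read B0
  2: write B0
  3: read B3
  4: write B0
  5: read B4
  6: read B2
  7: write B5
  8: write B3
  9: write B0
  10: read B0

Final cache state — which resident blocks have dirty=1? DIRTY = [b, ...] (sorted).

DIRTY = [0, 5]

  0 | W B0 → L0 miss [D]
  1 | R B0 → L0 hit [D]
  2 | W B0 → L0 hit [D]
  3 | R B3 → L0 miss wb→B0 [-]
  4 | W B0 → L0 miss [D]
  5 | R B4 → L1 miss [-]
  6 | R B2 → L2 miss [-]
  7 | W B5 → L2 miss [D]
  8 | W B3 → L0 miss wb→B0 [D]
  9 | W B0 → L0 miss wb→B3 [D]
  10 | R B0 → L0 hit [D]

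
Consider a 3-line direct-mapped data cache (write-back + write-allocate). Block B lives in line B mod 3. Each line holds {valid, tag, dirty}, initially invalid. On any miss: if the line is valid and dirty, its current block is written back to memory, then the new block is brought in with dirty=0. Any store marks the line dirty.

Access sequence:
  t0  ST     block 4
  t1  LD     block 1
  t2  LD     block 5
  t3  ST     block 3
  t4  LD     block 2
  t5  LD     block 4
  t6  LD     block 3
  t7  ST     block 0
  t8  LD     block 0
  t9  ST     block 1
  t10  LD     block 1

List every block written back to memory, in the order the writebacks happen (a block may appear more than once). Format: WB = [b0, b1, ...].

WB = [4, 3]

  0 | W B4 → L1 miss [D]
  1 | R B1 → L1 miss wb→B4 [-]
  2 | R B5 → L2 miss [-]
  3 | W B3 → L0 miss [D]
  4 | R B2 → L2 miss [-]
  5 | R B4 → L1 miss [-]
  6 | R B3 → L0 hit [D]
  7 | W B0 → L0 miss wb→B3 [D]
  8 | R B0 → L0 hit [D]
  9 | W B1 → L1 miss [D]
  10 | R B1 → L1 hit [D]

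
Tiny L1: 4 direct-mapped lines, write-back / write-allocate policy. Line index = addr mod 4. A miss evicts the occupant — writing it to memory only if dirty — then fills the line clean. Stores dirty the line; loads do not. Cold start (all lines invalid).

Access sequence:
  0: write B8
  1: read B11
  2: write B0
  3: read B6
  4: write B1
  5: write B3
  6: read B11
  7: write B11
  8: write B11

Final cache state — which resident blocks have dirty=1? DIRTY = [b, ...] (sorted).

0: W B8 → L0 miss [D]
1: R B11 → L3 miss [-]
2: W B0 → L0 miss wb→B8 [D]
3: R B6 → L2 miss [-]
4: W B1 → L1 miss [D]
5: W B3 → L3 miss [D]
6: R B11 → L3 miss wb→B3 [-]
7: W B11 → L3 hit [D]
8: W B11 → L3 hit [D]

DIRTY = [0, 1, 11]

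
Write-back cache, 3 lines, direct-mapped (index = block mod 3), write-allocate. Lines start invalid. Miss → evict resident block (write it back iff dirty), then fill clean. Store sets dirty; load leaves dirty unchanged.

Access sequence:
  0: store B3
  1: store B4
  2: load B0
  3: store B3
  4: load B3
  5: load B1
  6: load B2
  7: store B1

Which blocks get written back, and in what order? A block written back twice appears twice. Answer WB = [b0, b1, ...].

  0 | W B3 → L0 miss [D]
  1 | W B4 → L1 miss [D]
  2 | R B0 → L0 miss wb→B3 [-]
  3 | W B3 → L0 miss [D]
  4 | R B3 → L0 hit [D]
  5 | R B1 → L1 miss wb→B4 [-]
  6 | R B2 → L2 miss [-]
  7 | W B1 → L1 hit [D]

WB = [3, 4]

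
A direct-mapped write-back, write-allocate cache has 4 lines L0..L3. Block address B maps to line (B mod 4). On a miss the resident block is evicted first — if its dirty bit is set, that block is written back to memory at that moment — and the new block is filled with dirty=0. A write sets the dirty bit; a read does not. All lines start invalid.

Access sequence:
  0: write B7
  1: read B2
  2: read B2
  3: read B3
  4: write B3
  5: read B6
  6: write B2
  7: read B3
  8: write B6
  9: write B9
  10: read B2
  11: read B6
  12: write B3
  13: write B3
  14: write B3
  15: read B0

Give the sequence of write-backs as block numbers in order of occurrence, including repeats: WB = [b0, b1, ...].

0: W B7 → L3 miss [D]
1: R B2 → L2 miss [-]
2: R B2 → L2 hit [-]
3: R B3 → L3 miss wb→B7 [-]
4: W B3 → L3 hit [D]
5: R B6 → L2 miss [-]
6: W B2 → L2 miss [D]
7: R B3 → L3 hit [D]
8: W B6 → L2 miss wb→B2 [D]
9: W B9 → L1 miss [D]
10: R B2 → L2 miss wb→B6 [-]
11: R B6 → L2 miss [-]
12: W B3 → L3 hit [D]
13: W B3 → L3 hit [D]
14: W B3 → L3 hit [D]
15: R B0 → L0 miss [-]

WB = [7, 2, 6]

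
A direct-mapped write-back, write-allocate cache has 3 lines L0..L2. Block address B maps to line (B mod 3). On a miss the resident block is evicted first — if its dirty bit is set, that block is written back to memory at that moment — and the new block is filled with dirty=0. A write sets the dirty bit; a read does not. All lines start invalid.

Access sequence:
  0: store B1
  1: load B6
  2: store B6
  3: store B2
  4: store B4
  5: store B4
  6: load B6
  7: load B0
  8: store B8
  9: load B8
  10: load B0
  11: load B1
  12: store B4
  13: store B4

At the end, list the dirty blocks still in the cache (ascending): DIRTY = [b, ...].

0: W B1 → L1 miss [D]
1: R B6 → L0 miss [-]
2: W B6 → L0 hit [D]
3: W B2 → L2 miss [D]
4: W B4 → L1 miss wb→B1 [D]
5: W B4 → L1 hit [D]
6: R B6 → L0 hit [D]
7: R B0 → L0 miss wb→B6 [-]
8: W B8 → L2 miss wb→B2 [D]
9: R B8 → L2 hit [D]
10: R B0 → L0 hit [-]
11: R B1 → L1 miss wb→B4 [-]
12: W B4 → L1 miss [D]
13: W B4 → L1 hit [D]

DIRTY = [4, 8]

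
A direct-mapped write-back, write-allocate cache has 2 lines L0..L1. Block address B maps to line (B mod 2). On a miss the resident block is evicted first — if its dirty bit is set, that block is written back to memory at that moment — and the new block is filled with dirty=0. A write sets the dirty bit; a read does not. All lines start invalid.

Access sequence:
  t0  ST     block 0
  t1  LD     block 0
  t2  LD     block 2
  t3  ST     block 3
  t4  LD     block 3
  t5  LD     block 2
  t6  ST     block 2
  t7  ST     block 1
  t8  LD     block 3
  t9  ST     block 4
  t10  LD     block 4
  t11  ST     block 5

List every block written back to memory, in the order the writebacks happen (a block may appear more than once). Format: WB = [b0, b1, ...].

  0 | W B0 → L0 miss [D]
  1 | R B0 → L0 hit [D]
  2 | R B2 → L0 miss wb→B0 [-]
  3 | W B3 → L1 miss [D]
  4 | R B3 → L1 hit [D]
  5 | R B2 → L0 hit [-]
  6 | W B2 → L0 hit [D]
  7 | W B1 → L1 miss wb→B3 [D]
  8 | R B3 → L1 miss wb→B1 [-]
  9 | W B4 → L0 miss wb→B2 [D]
  10 | R B4 → L0 hit [D]
  11 | W B5 → L1 miss [D]

WB = [0, 3, 1, 2]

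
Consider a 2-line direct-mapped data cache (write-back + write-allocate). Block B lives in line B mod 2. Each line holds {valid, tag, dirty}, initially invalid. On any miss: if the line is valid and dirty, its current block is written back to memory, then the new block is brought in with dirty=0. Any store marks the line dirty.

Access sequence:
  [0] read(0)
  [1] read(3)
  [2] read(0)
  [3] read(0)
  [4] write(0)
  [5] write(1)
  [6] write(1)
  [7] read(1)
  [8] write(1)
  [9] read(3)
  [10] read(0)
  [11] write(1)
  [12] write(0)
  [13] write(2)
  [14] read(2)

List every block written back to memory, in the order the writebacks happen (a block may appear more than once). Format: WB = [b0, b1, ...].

WB = [1, 0]

  0 | R B0 → L0 miss [-]
  1 | R B3 → L1 miss [-]
  2 | R B0 → L0 hit [-]
  3 | R B0 → L0 hit [-]
  4 | W B0 → L0 hit [D]
  5 | W B1 → L1 miss [D]
  6 | W B1 → L1 hit [D]
  7 | R B1 → L1 hit [D]
  8 | W B1 → L1 hit [D]
  9 | R B3 → L1 miss wb→B1 [-]
  10 | R B0 → L0 hit [D]
  11 | W B1 → L1 miss [D]
  12 | W B0 → L0 hit [D]
  13 | W B2 → L0 miss wb→B0 [D]
  14 | R B2 → L0 hit [D]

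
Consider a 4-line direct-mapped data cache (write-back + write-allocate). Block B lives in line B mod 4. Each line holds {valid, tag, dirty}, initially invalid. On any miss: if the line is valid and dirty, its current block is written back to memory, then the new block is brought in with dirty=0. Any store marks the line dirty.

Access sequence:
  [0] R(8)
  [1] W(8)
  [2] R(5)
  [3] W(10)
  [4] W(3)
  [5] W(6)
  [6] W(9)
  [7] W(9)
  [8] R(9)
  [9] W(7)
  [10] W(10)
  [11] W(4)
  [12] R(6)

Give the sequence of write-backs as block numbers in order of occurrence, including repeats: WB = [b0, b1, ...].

  0 | R B8 → L0 miss [-]
  1 | W B8 → L0 hit [D]
  2 | R B5 → L1 miss [-]
  3 | W B10 → L2 miss [D]
  4 | W B3 → L3 miss [D]
  5 | W B6 → L2 miss wb→B10 [D]
  6 | W B9 → L1 miss [D]
  7 | W B9 → L1 hit [D]
  8 | R B9 → L1 hit [D]
  9 | W B7 → L3 miss wb→B3 [D]
  10 | W B10 → L2 miss wb→B6 [D]
  11 | W B4 → L0 miss wb→B8 [D]
  12 | R B6 → L2 miss wb→B10 [-]

WB = [10, 3, 6, 8, 10]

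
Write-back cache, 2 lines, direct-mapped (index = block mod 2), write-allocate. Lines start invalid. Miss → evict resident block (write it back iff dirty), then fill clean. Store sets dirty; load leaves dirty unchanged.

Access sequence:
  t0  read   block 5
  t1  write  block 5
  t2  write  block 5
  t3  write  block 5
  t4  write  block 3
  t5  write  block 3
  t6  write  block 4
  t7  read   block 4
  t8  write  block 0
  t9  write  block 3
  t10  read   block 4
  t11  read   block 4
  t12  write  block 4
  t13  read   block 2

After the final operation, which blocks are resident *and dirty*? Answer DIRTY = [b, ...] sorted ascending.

0: R B5 -> L1 miss  d=-]
1: W B5 -> L1 hit  d=D]
2: W B5 -> L1 hit  d=D]
3: W B5 -> L1 hit  d=D]
4: W B3 -> L1 miss wb->B5  d=D]
5: W B3 -> L1 hit  d=D]
6: W B4 -> L0 miss  d=D]
7: R B4 -> L0 hit  d=D]
8: W B0 -> L0 miss wb->B4  d=D]
9: W B3 -> L1 hit  d=D]
10: R B4 -> L0 miss wb->B0  d=-]
11: R B4 -> L0 hit  d=-]
12: W B4 -> L0 hit  d=D]
13: R B2 -> L0 miss wb->B4  d=-]

DIRTY = [3]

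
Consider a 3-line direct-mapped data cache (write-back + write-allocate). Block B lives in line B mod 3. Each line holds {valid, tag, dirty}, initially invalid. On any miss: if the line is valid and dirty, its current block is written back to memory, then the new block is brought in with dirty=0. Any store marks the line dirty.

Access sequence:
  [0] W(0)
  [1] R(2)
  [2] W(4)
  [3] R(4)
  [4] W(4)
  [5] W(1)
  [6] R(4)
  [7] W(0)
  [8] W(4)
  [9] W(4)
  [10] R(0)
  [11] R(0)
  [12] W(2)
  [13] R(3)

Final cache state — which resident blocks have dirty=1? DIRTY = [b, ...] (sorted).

DIRTY = [2, 4]

0: W B0 -> L0 miss  d=D]
1: R B2 -> L2 miss  d=-]
2: W B4 -> L1 miss  d=D]
3: R B4 -> L1 hit  d=D]
4: W B4 -> L1 hit  d=D]
5: W B1 -> L1 miss wb->B4  d=D]
6: R B4 -> L1 miss wb->B1  d=-]
7: W B0 -> L0 hit  d=D]
8: W B4 -> L1 hit  d=D]
9: W B4 -> L1 hit  d=D]
10: R B0 -> L0 hit  d=D]
11: R B0 -> L0 hit  d=D]
12: W B2 -> L2 hit  d=D]
13: R B3 -> L0 miss wb->B0  d=-]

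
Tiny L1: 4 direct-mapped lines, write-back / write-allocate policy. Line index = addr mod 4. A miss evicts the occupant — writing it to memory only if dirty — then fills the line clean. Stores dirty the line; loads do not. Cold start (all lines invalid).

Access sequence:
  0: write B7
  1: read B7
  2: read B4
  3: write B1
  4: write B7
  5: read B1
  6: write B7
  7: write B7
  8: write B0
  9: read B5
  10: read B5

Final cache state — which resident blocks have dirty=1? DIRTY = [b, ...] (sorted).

  0 | W B7 → L3 miss [D]
  1 | R B7 → L3 hit [D]
  2 | R B4 → L0 miss [-]
  3 | W B1 → L1 miss [D]
  4 | W B7 → L3 hit [D]
  5 | R B1 → L1 hit [D]
  6 | W B7 → L3 hit [D]
  7 | W B7 → L3 hit [D]
  8 | W B0 → L0 miss [D]
  9 | R B5 → L1 miss wb→B1 [-]
  10 | R B5 → L1 hit [-]

DIRTY = [0, 7]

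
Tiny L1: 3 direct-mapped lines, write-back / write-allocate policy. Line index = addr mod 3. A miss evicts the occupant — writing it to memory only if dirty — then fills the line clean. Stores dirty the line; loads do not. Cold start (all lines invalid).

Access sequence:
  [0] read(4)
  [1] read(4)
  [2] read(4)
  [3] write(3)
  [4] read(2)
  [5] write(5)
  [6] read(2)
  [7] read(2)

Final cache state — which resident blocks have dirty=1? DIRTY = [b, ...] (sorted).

DIRTY = [3]

0: R B4 -> L1 miss  d=-]
1: R B4 -> L1 hit  d=-]
2: R B4 -> L1 hit  d=-]
3: W B3 -> L0 miss  d=D]
4: R B2 -> L2 miss  d=-]
5: W B5 -> L2 miss  d=D]
6: R B2 -> L2 miss wb->B5  d=-]
7: R B2 -> L2 hit  d=-]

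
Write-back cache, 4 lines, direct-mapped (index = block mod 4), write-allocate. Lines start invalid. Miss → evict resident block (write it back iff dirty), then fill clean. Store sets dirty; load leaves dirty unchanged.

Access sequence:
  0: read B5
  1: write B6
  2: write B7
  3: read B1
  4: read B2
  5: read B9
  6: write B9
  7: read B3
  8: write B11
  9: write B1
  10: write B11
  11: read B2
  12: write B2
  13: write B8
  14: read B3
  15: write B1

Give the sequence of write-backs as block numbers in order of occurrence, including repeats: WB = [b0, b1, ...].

WB = [6, 7, 9, 11]

0: R B5 -> L1 miss  d=-]
1: W B6 -> L2 miss  d=D]
2: W B7 -> L3 miss  d=D]
3: R B1 -> L1 miss  d=-]
4: R B2 -> L2 miss wb->B6  d=-]
5: R B9 -> L1 miss  d=-]
6: W B9 -> L1 hit  d=D]
7: R B3 -> L3 miss wb->B7  d=-]
8: W B11 -> L3 miss  d=D]
9: W B1 -> L1 miss wb->B9  d=D]
10: W B11 -> L3 hit  d=D]
11: R B2 -> L2 hit  d=-]
12: W B2 -> L2 hit  d=D]
13: W B8 -> L0 miss  d=D]
14: R B3 -> L3 miss wb->B11  d=-]
15: W B1 -> L1 hit  d=D]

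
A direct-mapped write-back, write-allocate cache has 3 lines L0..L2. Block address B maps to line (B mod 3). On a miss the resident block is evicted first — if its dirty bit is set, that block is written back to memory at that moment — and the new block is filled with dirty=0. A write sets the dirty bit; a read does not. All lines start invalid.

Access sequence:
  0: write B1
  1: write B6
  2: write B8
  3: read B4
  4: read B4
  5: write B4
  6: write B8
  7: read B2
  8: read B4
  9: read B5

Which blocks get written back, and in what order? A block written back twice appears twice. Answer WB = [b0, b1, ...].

WB = [1, 8]

0: W B1 → L1 miss [D]
1: W B6 → L0 miss [D]
2: W B8 → L2 miss [D]
3: R B4 → L1 miss wb→B1 [-]
4: R B4 → L1 hit [-]
5: W B4 → L1 hit [D]
6: W B8 → L2 hit [D]
7: R B2 → L2 miss wb→B8 [-]
8: R B4 → L1 hit [D]
9: R B5 → L2 miss [-]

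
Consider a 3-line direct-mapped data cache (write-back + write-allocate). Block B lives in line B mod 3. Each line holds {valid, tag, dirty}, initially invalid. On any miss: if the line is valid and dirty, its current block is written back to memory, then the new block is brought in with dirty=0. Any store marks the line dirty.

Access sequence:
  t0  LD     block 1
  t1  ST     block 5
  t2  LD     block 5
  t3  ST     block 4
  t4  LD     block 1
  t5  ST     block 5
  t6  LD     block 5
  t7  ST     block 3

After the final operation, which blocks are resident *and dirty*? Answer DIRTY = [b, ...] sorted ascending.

DIRTY = [3, 5]

0: R B1 -> L1 miss  d=-]
1: W B5 -> L2 miss  d=D]
2: R B5 -> L2 hit  d=D]
3: W B4 -> L1 miss  d=D]
4: R B1 -> L1 miss wb->B4  d=-]
5: W B5 -> L2 hit  d=D]
6: R B5 -> L2 hit  d=D]
7: W B3 -> L0 miss  d=D]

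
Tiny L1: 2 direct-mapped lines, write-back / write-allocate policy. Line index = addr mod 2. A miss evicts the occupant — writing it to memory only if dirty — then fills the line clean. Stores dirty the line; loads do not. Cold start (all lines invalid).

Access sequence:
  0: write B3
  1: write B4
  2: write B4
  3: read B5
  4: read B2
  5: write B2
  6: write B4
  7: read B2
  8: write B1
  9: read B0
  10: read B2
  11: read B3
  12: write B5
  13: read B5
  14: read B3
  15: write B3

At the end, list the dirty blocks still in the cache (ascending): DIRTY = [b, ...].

  0 | W B3 → L1 miss [D]
  1 | W B4 → L0 miss [D]
  2 | W B4 → L0 hit [D]
  3 | R B5 → L1 miss wb→B3 [-]
  4 | R B2 → L0 miss wb→B4 [-]
  5 | W B2 → L0 hit [D]
  6 | W B4 → L0 miss wb→B2 [D]
  7 | R B2 → L0 miss wb→B4 [-]
  8 | W B1 → L1 miss [D]
  9 | R B0 → L0 miss [-]
  10 | R B2 → L0 miss [-]
  11 | R B3 → L1 miss wb→B1 [-]
  12 | W B5 → L1 miss [D]
  13 | R B5 → L1 hit [D]
  14 | R B3 → L1 miss wb→B5 [-]
  15 | W B3 → L1 hit [D]

DIRTY = [3]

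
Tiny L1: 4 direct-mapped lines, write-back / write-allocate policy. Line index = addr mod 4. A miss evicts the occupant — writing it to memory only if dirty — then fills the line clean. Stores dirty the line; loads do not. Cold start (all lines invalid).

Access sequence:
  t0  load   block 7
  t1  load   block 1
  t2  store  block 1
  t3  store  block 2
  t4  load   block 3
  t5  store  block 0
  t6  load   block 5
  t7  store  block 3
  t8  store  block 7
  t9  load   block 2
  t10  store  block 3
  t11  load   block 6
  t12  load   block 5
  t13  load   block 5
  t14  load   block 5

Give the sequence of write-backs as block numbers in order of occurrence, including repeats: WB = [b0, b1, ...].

0: R B7 → L3 miss [-]
1: R B1 → L1 miss [-]
2: W B1 → L1 hit [D]
3: W B2 → L2 miss [D]
4: R B3 → L3 miss [-]
5: W B0 → L0 miss [D]
6: R B5 → L1 miss wb→B1 [-]
7: W B3 → L3 hit [D]
8: W B7 → L3 miss wb→B3 [D]
9: R B2 → L2 hit [D]
10: W B3 → L3 miss wb→B7 [D]
11: R B6 → L2 miss wb→B2 [-]
12: R B5 → L1 hit [-]
13: R B5 → L1 hit [-]
14: R B5 → L1 hit [-]

WB = [1, 3, 7, 2]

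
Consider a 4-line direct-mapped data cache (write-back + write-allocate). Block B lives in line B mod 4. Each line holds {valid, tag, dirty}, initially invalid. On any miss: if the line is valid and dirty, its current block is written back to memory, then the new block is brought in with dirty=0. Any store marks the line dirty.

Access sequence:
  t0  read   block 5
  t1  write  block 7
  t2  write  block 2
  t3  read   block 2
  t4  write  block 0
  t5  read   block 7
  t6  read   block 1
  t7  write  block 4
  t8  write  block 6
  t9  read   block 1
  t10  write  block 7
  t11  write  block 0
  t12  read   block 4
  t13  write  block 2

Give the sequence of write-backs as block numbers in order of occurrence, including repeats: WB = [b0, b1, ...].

0: R B5 → L1 miss [-]
1: W B7 → L3 miss [D]
2: W B2 → L2 miss [D]
3: R B2 → L2 hit [D]
4: W B0 → L0 miss [D]
5: R B7 → L3 hit [D]
6: R B1 → L1 miss [-]
7: W B4 → L0 miss wb→B0 [D]
8: W B6 → L2 miss wb→B2 [D]
9: R B1 → L1 hit [-]
10: W B7 → L3 hit [D]
11: W B0 → L0 miss wb→B4 [D]
12: R B4 → L0 miss wb→B0 [-]
13: W B2 → L2 miss wb→B6 [D]

WB = [0, 2, 4, 0, 6]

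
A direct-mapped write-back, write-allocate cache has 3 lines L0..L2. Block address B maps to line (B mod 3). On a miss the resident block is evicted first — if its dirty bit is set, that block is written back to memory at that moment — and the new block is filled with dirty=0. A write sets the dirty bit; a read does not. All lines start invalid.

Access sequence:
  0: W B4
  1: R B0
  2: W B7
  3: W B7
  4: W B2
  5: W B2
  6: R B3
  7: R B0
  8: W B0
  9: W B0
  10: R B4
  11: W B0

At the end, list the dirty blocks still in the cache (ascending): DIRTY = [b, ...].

DIRTY = [0, 2]

  0 | W B4 → L1 miss [D]
  1 | R B0 → L0 miss [-]
  2 | W B7 → L1 miss wb→B4 [D]
  3 | W B7 → L1 hit [D]
  4 | W B2 → L2 miss [D]
  5 | W B2 → L2 hit [D]
  6 | R B3 → L0 miss [-]
  7 | R B0 → L0 miss [-]
  8 | W B0 → L0 hit [D]
  9 | W B0 → L0 hit [D]
  10 | R B4 → L1 miss wb→B7 [-]
  11 | W B0 → L0 hit [D]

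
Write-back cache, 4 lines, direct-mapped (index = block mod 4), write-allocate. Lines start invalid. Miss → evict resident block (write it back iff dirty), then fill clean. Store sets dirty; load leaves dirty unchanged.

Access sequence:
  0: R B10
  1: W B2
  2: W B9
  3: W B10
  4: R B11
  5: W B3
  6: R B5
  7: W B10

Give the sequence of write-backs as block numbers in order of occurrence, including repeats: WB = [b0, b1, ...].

WB = [2, 9]

0: R B10 -> L2 miss  d=-]
1: W B2 -> L2 miss  d=D]
2: W B9 -> L1 miss  d=D]
3: W B10 -> L2 miss wb->B2  d=D]
4: R B11 -> L3 miss  d=-]
5: W B3 -> L3 miss  d=D]
6: R B5 -> L1 miss wb->B9  d=-]
7: W B10 -> L2 hit  d=D]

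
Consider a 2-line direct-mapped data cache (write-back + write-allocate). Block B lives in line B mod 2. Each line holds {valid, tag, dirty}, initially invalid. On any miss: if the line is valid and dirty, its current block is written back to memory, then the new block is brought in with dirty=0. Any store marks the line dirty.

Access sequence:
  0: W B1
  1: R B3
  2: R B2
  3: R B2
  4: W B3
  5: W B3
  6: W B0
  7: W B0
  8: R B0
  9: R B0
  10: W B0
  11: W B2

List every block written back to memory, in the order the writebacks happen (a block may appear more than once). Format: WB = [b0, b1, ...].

WB = [1, 0]

  0 | W B1 → L1 miss [D]
  1 | R B3 → L1 miss wb→B1 [-]
  2 | R B2 → L0 miss [-]
  3 | R B2 → L0 hit [-]
  4 | W B3 → L1 hit [D]
  5 | W B3 → L1 hit [D]
  6 | W B0 → L0 miss [D]
  7 | W B0 → L0 hit [D]
  8 | R B0 → L0 hit [D]
  9 | R B0 → L0 hit [D]
  10 | W B0 → L0 hit [D]
  11 | W B2 → L0 miss wb→B0 [D]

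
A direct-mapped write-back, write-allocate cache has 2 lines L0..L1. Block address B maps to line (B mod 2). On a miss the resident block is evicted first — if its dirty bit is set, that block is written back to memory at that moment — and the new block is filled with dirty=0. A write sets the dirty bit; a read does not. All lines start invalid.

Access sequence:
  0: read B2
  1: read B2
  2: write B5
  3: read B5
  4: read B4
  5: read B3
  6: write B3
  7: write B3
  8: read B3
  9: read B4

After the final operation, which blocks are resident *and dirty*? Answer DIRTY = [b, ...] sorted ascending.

DIRTY = [3]

  0 | R B2 → L0 miss [-]
  1 | R B2 → L0 hit [-]
  2 | W B5 → L1 miss [D]
  3 | R B5 → L1 hit [D]
  4 | R B4 → L0 miss [-]
  5 | R B3 → L1 miss wb→B5 [-]
  6 | W B3 → L1 hit [D]
  7 | W B3 → L1 hit [D]
  8 | R B3 → L1 hit [D]
  9 | R B4 → L0 hit [-]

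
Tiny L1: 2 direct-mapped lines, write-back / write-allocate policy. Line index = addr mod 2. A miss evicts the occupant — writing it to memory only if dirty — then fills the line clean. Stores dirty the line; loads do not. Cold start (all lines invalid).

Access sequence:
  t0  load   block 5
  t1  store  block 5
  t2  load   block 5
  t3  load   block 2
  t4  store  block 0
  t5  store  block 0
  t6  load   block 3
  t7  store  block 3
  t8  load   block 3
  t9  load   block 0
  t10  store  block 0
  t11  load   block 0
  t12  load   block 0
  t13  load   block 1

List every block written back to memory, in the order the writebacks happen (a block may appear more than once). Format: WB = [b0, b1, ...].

WB = [5, 3]

  0 | R B5 → L1 miss [-]
  1 | W B5 → L1 hit [D]
  2 | R B5 → L1 hit [D]
  3 | R B2 → L0 miss [-]
  4 | W B0 → L0 miss [D]
  5 | W B0 → L0 hit [D]
  6 | R B3 → L1 miss wb→B5 [-]
  7 | W B3 → L1 hit [D]
  8 | R B3 → L1 hit [D]
  9 | R B0 → L0 hit [D]
  10 | W B0 → L0 hit [D]
  11 | R B0 → L0 hit [D]
  12 | R B0 → L0 hit [D]
  13 | R B1 → L1 miss wb→B3 [-]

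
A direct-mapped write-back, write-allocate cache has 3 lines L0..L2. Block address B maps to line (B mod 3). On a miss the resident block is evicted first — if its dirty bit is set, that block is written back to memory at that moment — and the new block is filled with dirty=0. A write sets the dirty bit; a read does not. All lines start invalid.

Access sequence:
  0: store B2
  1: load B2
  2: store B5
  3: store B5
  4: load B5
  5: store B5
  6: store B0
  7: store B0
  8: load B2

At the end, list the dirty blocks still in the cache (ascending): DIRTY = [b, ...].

  0 | W B2 → L2 miss [D]
  1 | R B2 → L2 hit [D]
  2 | W B5 → L2 miss wb→B2 [D]
  3 | W B5 → L2 hit [D]
  4 | R B5 → L2 hit [D]
  5 | W B5 → L2 hit [D]
  6 | W B0 → L0 miss [D]
  7 | W B0 → L0 hit [D]
  8 | R B2 → L2 miss wb→B5 [-]

DIRTY = [0]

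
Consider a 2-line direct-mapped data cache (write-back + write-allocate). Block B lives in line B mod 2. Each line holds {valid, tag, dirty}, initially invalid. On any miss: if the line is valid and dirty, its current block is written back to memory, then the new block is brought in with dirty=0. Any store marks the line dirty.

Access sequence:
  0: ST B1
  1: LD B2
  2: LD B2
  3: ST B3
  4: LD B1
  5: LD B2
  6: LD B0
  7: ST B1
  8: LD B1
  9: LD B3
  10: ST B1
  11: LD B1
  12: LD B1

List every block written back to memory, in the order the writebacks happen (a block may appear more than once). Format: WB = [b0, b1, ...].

0: W B1 → L1 miss [D]
1: R B2 → L0 miss [-]
2: R B2 → L0 hit [-]
3: W B3 → L1 miss wb→B1 [D]
4: R B1 → L1 miss wb→B3 [-]
5: R B2 → L0 hit [-]
6: R B0 → L0 miss [-]
7: W B1 → L1 hit [D]
8: R B1 → L1 hit [D]
9: R B3 → L1 miss wb→B1 [-]
10: W B1 → L1 miss [D]
11: R B1 → L1 hit [D]
12: R B1 → L1 hit [D]

WB = [1, 3, 1]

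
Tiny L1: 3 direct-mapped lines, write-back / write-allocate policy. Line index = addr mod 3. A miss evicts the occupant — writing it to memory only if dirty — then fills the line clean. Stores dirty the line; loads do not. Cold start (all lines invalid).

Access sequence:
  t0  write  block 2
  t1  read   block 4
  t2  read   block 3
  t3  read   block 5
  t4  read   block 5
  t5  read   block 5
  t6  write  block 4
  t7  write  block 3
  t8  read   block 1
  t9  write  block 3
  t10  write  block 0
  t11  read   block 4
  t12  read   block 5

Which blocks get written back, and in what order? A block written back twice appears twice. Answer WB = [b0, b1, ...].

  0 | W B2 → L2 miss [D]
  1 | R B4 → L1 miss [-]
  2 | R B3 → L0 miss [-]
  3 | R B5 → L2 miss wb→B2 [-]
  4 | R B5 → L2 hit [-]
  5 | R B5 → L2 hit [-]
  6 | W B4 → L1 hit [D]
  7 | W B3 → L0 hit [D]
  8 | R B1 → L1 miss wb→B4 [-]
  9 | W B3 → L0 hit [D]
  10 | W B0 → L0 miss wb→B3 [D]
  11 | R B4 → L1 miss [-]
  12 | R B5 → L2 hit [-]

WB = [2, 4, 3]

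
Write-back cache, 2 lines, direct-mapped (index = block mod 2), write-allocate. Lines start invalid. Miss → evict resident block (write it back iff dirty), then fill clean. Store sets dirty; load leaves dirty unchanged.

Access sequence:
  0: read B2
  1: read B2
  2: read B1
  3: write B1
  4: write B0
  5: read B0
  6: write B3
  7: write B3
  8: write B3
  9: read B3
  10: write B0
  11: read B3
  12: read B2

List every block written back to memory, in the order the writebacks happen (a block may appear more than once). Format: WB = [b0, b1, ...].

WB = [1, 0]

  0 | R B2 → L0 miss [-]
  1 | R B2 → L0 hit [-]
  2 | R B1 → L1 miss [-]
  3 | W B1 → L1 hit [D]
  4 | W B0 → L0 miss [D]
  5 | R B0 → L0 hit [D]
  6 | W B3 → L1 miss wb→B1 [D]
  7 | W B3 → L1 hit [D]
  8 | W B3 → L1 hit [D]
  9 | R B3 → L1 hit [D]
  10 | W B0 → L0 hit [D]
  11 | R B3 → L1 hit [D]
  12 | R B2 → L0 miss wb→B0 [-]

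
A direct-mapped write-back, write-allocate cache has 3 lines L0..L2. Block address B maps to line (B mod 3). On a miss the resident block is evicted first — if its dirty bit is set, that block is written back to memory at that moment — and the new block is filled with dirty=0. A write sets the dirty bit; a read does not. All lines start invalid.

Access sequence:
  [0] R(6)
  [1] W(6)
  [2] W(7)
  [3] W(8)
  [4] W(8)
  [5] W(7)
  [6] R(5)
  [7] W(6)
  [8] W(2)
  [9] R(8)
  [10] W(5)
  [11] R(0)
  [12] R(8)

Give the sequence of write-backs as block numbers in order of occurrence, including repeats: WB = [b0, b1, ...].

WB = [8, 2, 6, 5]

0: R B6 -> L0 miss  d=-]
1: W B6 -> L0 hit  d=D]
2: W B7 -> L1 miss  d=D]
3: W B8 -> L2 miss  d=D]
4: W B8 -> L2 hit  d=D]
5: W B7 -> L1 hit  d=D]
6: R B5 -> L2 miss wb->B8  d=-]
7: W B6 -> L0 hit  d=D]
8: W B2 -> L2 miss  d=D]
9: R B8 -> L2 miss wb->B2  d=-]
10: W B5 -> L2 miss  d=D]
11: R B0 -> L0 miss wb->B6  d=-]
12: R B8 -> L2 miss wb->B5  d=-]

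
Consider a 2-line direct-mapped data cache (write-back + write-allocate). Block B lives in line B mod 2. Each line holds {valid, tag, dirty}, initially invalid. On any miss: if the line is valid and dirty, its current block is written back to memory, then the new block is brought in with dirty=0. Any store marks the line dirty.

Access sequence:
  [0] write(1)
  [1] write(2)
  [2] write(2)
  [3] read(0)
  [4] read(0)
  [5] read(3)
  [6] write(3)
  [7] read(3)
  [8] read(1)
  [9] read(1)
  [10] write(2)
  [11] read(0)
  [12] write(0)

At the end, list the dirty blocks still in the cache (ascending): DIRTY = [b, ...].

0: W B1 → L1 miss [D]
1: W B2 → L0 miss [D]
2: W B2 → L0 hit [D]
3: R B0 → L0 miss wb→B2 [-]
4: R B0 → L0 hit [-]
5: R B3 → L1 miss wb→B1 [-]
6: W B3 → L1 hit [D]
7: R B3 → L1 hit [D]
8: R B1 → L1 miss wb→B3 [-]
9: R B1 → L1 hit [-]
10: W B2 → L0 miss [D]
11: R B0 → L0 miss wb→B2 [-]
12: W B0 → L0 hit [D]

DIRTY = [0]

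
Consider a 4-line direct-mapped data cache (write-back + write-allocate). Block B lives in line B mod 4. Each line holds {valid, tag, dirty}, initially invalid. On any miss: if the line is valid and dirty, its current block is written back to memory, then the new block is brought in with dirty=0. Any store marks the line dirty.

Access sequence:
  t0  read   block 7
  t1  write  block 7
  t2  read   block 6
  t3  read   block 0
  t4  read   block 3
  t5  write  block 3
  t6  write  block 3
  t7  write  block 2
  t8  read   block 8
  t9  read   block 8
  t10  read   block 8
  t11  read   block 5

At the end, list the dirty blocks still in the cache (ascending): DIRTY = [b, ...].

DIRTY = [2, 3]

  0 | R B7 → L3 miss [-]
  1 | W B7 → L3 hit [D]
  2 | R B6 → L2 miss [-]
  3 | R B0 → L0 miss [-]
  4 | R B3 → L3 miss wb→B7 [-]
  5 | W B3 → L3 hit [D]
  6 | W B3 → L3 hit [D]
  7 | W B2 → L2 miss [D]
  8 | R B8 → L0 miss [-]
  9 | R B8 → L0 hit [-]
  10 | R B8 → L0 hit [-]
  11 | R B5 → L1 miss [-]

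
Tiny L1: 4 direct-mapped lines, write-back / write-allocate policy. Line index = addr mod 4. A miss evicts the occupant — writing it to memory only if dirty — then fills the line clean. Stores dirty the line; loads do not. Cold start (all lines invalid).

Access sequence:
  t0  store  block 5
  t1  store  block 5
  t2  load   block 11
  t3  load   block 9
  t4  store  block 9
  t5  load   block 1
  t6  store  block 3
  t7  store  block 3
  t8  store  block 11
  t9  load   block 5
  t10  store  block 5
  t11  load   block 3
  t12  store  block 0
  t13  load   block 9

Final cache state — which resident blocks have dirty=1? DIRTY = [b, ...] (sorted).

DIRTY = [0]

0: W B5 -> L1 miss  d=D]
1: W B5 -> L1 hit  d=D]
2: R B11 -> L3 miss  d=-]
3: R B9 -> L1 miss wb->B5  d=-]
4: W B9 -> L1 hit  d=D]
5: R B1 -> L1 miss wb->B9  d=-]
6: W B3 -> L3 miss  d=D]
7: W B3 -> L3 hit  d=D]
8: W B11 -> L3 miss wb->B3  d=D]
9: R B5 -> L1 miss  d=-]
10: W B5 -> L1 hit  d=D]
11: R B3 -> L3 miss wb->B11  d=-]
12: W B0 -> L0 miss  d=D]
13: R B9 -> L1 miss wb->B5  d=-]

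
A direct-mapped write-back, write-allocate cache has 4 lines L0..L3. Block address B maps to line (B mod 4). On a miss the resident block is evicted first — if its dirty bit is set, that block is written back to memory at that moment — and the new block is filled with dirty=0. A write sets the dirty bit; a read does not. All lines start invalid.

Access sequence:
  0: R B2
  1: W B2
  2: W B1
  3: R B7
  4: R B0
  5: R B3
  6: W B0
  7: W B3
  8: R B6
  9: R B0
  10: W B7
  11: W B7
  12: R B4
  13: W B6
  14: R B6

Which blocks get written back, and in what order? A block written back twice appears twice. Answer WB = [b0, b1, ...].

  0 | R B2 → L2 miss [-]
  1 | W B2 → L2 hit [D]
  2 | W B1 → L1 miss [D]
  3 | R B7 → L3 miss [-]
  4 | R B0 → L0 miss [-]
  5 | R B3 → L3 miss [-]
  6 | W B0 → L0 hit [D]
  7 | W B3 → L3 hit [D]
  8 | R B6 → L2 miss wb→B2 [-]
  9 | R B0 → L0 hit [D]
  10 | W B7 → L3 miss wb→B3 [D]
  11 | W B7 → L3 hit [D]
  12 | R B4 → L0 miss wb→B0 [-]
  13 | W B6 → L2 hit [D]
  14 | R B6 → L2 hit [D]

WB = [2, 3, 0]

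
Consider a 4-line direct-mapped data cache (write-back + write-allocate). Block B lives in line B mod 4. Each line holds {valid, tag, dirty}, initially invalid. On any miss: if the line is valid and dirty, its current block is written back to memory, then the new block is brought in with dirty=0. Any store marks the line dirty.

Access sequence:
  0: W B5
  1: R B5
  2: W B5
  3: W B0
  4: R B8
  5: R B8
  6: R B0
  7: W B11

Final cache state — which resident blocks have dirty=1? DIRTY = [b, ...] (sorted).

DIRTY = [5, 11]

0: W B5 → L1 miss [D]
1: R B5 → L1 hit [D]
2: W B5 → L1 hit [D]
3: W B0 → L0 miss [D]
4: R B8 → L0 miss wb→B0 [-]
5: R B8 → L0 hit [-]
6: R B0 → L0 miss [-]
7: W B11 → L3 miss [D]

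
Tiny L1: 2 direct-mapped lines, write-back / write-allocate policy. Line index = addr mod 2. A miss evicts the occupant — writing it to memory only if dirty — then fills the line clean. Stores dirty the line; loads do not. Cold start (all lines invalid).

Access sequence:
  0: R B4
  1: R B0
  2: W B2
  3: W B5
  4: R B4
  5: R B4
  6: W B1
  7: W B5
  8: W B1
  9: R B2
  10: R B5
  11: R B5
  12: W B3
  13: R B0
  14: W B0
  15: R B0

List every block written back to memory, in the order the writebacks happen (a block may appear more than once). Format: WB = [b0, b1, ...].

WB = [2, 5, 1, 5, 1]

0: R B4 -> L0 miss  d=-]
1: R B0 -> L0 miss  d=-]
2: W B2 -> L0 miss  d=D]
3: W B5 -> L1 miss  d=D]
4: R B4 -> L0 miss wb->B2  d=-]
5: R B4 -> L0 hit  d=-]
6: W B1 -> L1 miss wb->B5  d=D]
7: W B5 -> L1 miss wb->B1  d=D]
8: W B1 -> L1 miss wb->B5  d=D]
9: R B2 -> L0 miss  d=-]
10: R B5 -> L1 miss wb->B1  d=-]
11: R B5 -> L1 hit  d=-]
12: W B3 -> L1 miss  d=D]
13: R B0 -> L0 miss  d=-]
14: W B0 -> L0 hit  d=D]
15: R B0 -> L0 hit  d=D]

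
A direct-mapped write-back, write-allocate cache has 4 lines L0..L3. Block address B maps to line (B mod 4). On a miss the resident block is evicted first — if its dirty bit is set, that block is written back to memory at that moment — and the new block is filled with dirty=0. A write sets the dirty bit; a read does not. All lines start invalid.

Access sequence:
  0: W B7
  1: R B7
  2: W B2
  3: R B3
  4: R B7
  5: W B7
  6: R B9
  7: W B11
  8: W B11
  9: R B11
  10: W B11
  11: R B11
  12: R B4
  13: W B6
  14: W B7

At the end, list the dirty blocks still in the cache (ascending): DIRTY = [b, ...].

DIRTY = [6, 7]

0: W B7 -> L3 miss  d=D]
1: R B7 -> L3 hit  d=D]
2: W B2 -> L2 miss  d=D]
3: R B3 -> L3 miss wb->B7  d=-]
4: R B7 -> L3 miss  d=-]
5: W B7 -> L3 hit  d=D]
6: R B9 -> L1 miss  d=-]
7: W B11 -> L3 miss wb->B7  d=D]
8: W B11 -> L3 hit  d=D]
9: R B11 -> L3 hit  d=D]
10: W B11 -> L3 hit  d=D]
11: R B11 -> L3 hit  d=D]
12: R B4 -> L0 miss  d=-]
13: W B6 -> L2 miss wb->B2  d=D]
14: W B7 -> L3 miss wb->B11  d=D]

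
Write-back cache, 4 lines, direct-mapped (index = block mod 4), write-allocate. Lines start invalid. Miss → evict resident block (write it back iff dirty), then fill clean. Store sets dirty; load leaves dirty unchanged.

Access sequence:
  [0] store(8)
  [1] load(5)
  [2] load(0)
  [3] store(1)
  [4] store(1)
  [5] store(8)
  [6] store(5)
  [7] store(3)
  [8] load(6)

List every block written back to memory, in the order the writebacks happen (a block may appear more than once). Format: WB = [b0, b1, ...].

0: W B8 -> L0 miss  d=D]
1: R B5 -> L1 miss  d=-]
2: R B0 -> L0 miss wb->B8  d=-]
3: W B1 -> L1 miss  d=D]
4: W B1 -> L1 hit  d=D]
5: W B8 -> L0 miss  d=D]
6: W B5 -> L1 miss wb->B1  d=D]
7: W B3 -> L3 miss  d=D]
8: R B6 -> L2 miss  d=-]

WB = [8, 1]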